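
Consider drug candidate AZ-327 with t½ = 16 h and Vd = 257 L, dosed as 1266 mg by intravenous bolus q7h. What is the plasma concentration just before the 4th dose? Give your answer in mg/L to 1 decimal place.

8.3 mg/L

f = (1/2)^(τ/t½) = (1/2)^(7/16) ≈ 0.7384.
C₀ = D/Vd = 1266/257 ≈ 4.926 mg/L.
Before the 4th dose, 3 doses have been given. Superposition: Cmin = C₀·(f + f² + … + f^3).
≈ 4.926 × (0.7384 + 0.5452 + 0.4026) ≈ 4.926 × 1.6862 ≈ 8.306 mg/L.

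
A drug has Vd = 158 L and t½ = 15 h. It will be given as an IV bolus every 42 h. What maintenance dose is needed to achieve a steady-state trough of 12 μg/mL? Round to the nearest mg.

τ/t½ = 42/15 ≈ 2.8, so f = (1/2)^(42/15) ≈ 0.143587.
Cmin,ss = (D/Vd)·f/(1−f), so D = Cmin,ss·Vd·(1−f)/f.
D = 12 × 158 × (1−f)/f ≈ 12 × 158 × 5.96442 ≈ 11308.54 mg.

11309 mg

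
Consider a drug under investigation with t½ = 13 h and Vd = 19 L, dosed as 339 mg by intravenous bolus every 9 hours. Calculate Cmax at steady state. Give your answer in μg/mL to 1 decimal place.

Over one 9-h interval, 9/13 ≈ 0.69231 half-lives elapse, leaving f ≈ 0.6189 of each dose.
At steady state, accumulation factor R = 1/(1 − e^(−kτ)) ≈ 2.6240.
Single-dose peak C₀ = D/Vd = 339/19 ≈ 17.842 μg/mL.
Steady-state peak Cmax,ss = C₀·R ≈ 17.842 × 2.6240 ≈ 46.817 μg/mL.

46.8 μg/mL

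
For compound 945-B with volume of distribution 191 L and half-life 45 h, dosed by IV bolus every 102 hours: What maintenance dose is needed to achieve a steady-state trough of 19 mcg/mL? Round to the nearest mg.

τ/t½ = 102/45 ≈ 2.2667, so f = (1/2)^(102/45) ≈ 0.207809.
Cmin,ss = (D/Vd)·f/(1−f), so D = Cmin,ss·Vd·(1−f)/f.
D = 19 × 191 × (1−f)/f ≈ 19 × 191 × 3.81211 ≈ 13834.15 mg.

13834 mg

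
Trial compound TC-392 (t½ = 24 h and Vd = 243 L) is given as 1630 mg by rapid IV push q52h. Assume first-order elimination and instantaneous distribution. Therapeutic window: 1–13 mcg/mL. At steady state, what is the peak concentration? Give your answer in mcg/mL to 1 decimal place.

τ/t½ = 52/24 ≈ 2.1667, so fraction remaining f = (1/2)^(52/24) ≈ 0.2227.
Accumulation ratio R = 1/(1 − f) ≈ 1/0.7773 ≈ 1.2865.
Each bolus raises the concentration by D/Vd = 1630/243 ≈ 6.708 mcg/mL.
Cmax,ss = C₀/(1 − f) ≈ 6.708/0.7773 ≈ 8.630 mcg/mL.
Peak 8.6 mcg/mL vs MTC 13 mcg/mL: below toxic threshold.

8.6 mcg/mL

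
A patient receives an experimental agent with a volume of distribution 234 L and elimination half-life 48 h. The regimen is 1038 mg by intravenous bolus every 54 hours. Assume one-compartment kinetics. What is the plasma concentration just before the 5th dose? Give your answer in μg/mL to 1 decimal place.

f = (1/2)^(τ/t½) = (1/2)^(54/48) ≈ 0.4585.
C₀ = D/Vd = 1038/234 ≈ 4.436 μg/mL.
Before the 5th dose, 4 doses have been given. Superposition: Cmin = C₀·(f + f² + … + f^4).
≈ 4.436 × (0.4585 + 0.2102 + 0.0964 + 0.0442) ≈ 4.436 × 0.8093 ≈ 3.590 μg/mL.

3.6 μg/mL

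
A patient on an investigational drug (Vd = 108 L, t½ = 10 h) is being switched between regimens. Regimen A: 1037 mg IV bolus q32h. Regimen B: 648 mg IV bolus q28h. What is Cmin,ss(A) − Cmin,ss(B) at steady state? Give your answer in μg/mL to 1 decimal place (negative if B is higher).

0.2 μg/mL

Regimen A: f = (1/2)^(32/10) ≈ 0.1088; Cmin,ss = (1037/108)·f/(1−f) ≈ 1.172 μg/mL.
Regimen B: f = (1/2)^(28/10) ≈ 0.1436; Cmin,ss = (648/108)·f/(1−f) ≈ 1.006 μg/mL.
Difference ≈ 1.172 − 1.006 ≈ 0.166 μg/mL.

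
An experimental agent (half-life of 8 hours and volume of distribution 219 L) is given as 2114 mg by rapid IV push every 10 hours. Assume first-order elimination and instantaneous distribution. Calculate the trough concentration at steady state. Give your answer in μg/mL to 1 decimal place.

k = ln2/t½ = ln2/8 ≈ 0.086643 h⁻¹; fraction remaining f = e^(−kτ) = e^(−0.086643×10) ≈ 0.4204.
Each bolus raises the concentration by D/Vd = 2114/219 ≈ 9.653 μg/mL.
Steady-state trough Cmin,ss = C₀·f/(1−f) ≈ 9.653 × 0.4204/0.5796 ≈ 7.002 μg/mL.

7.0 μg/mL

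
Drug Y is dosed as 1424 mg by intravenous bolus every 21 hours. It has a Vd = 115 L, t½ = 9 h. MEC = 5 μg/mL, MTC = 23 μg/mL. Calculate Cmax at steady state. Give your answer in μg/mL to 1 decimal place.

τ/t½ = 21/9 ≈ 2.3333, so fraction remaining f = (1/2)^(21/9) ≈ 0.1984.
At steady state, accumulation factor R = 1/(1 − e^(−kτ)) ≈ 1.2475.
Single-dose peak C₀ = D/Vd = 1424/115 ≈ 12.383 μg/mL.
Cmax,ss = C₀/(1 − f) ≈ 12.383/0.8016 ≈ 15.448 μg/mL.
Peak 15.4 μg/mL vs MTC 23 μg/mL: below toxic threshold.

15.4 μg/mL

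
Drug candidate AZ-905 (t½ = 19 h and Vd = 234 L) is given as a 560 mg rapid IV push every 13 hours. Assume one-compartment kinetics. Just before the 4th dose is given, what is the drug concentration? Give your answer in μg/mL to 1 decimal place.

3.0 μg/mL

f = (1/2)^(τ/t½) = (1/2)^(13/19) ≈ 0.6223.
C₀ = D/Vd = 560/234 ≈ 2.393 μg/mL.
Before the 4th dose, 3 doses have been given. Superposition: Cmin = C₀·(f + f² + … + f^3).
≈ 2.393 × (0.6223 + 0.3873 + 0.2410) ≈ 2.393 × 1.2506 ≈ 2.993 μg/mL.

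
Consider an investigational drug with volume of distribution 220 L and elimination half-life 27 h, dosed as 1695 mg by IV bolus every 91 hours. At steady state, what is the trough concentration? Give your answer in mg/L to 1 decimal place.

0.8 mg/L

Over one 91-h interval, 91/27 ≈ 3.3704 half-lives elapse, leaving f ≈ 0.0967 of each dose.
Each bolus raises the concentration by D/Vd = 1695/220 ≈ 7.705 mg/L.
Steady-state trough Cmin,ss = C₀·f/(1−f) ≈ 7.705 × 0.0967/0.9033 ≈ 0.825 mg/L.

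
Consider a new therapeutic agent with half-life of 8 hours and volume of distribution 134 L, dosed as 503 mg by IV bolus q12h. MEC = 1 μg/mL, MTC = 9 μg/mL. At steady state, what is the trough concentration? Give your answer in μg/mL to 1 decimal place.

2.1 μg/mL

τ/t½ = 12/8 ≈ 1.5, so fraction remaining f = (1/2)^(12/8) ≈ 0.3536.
Each bolus raises the concentration by D/Vd = 503/134 ≈ 3.754 μg/mL.
Steady-state trough Cmin,ss = C₀·f/(1−f) ≈ 3.754 × 0.3536/0.6464 ≈ 2.054 μg/mL.
Trough 2.1 μg/mL vs MEC 1 μg/mL: adequate.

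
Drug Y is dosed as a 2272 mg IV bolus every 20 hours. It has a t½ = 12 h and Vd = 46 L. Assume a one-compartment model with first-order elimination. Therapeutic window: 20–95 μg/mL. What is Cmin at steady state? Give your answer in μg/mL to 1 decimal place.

22.7 μg/mL

Over one 20-h interval, 20/12 ≈ 1.6667 half-lives elapse, leaving f ≈ 0.3150 of each dose.
At steady state, accumulation factor R = 1/(1 − e^(−kτ)) ≈ 1.4599.
Each bolus raises the concentration by D/Vd = 2272/46 ≈ 49.391 μg/mL.
Cmax,ss = C₀/(1 − f) ≈ 49.391/0.6850 ≈ 72.104 μg/mL.
One interval later, Cmin,ss = Cmax,ss·e^(−kτ) ≈ 72.104 × 0.3150 ≈ 22.713 μg/mL.
Trough 22.7 μg/mL vs MEC 20 μg/mL: adequate.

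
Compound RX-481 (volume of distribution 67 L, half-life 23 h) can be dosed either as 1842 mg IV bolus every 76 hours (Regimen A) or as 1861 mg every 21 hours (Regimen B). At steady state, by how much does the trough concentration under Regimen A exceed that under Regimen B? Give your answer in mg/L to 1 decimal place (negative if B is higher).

Regimen A: f = (1/2)^(76/23) ≈ 0.1012; Cmin,ss = (1842/67)·f/(1−f) ≈ 3.096 mg/L.
Regimen B: f = (1/2)^(21/23) ≈ 0.5311; Cmin,ss = (1861/67)·f/(1−f) ≈ 31.461 mg/L.
Difference ≈ 3.096 − 31.461 ≈ -28.365 mg/L.

-28.4 mg/L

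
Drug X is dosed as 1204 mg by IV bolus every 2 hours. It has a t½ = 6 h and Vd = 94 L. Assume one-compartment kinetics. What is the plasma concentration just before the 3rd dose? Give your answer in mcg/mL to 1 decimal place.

18.2 mcg/mL

f = (1/2)^(τ/t½) = (1/2)^(2/6) ≈ 0.7937.
C₀ = D/Vd = 1204/94 ≈ 12.809 mcg/mL.
Before the 3rd dose, 2 doses have been given. Superposition: Cmin = C₀·(f + f²).
≈ 12.809 × (0.7937 + 0.6300) ≈ 12.809 × 1.4237 ≈ 18.236 mcg/mL.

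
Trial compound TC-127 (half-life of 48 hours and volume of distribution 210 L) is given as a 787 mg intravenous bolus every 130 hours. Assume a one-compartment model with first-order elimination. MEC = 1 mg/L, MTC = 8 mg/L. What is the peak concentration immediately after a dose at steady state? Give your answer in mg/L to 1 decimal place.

4.4 mg/L

τ/t½ = 130/48 ≈ 2.7083, so fraction remaining f = (1/2)^(130/48) ≈ 0.1530.
Accumulation ratio R = 1/(1 − f) ≈ 1/0.8470 ≈ 1.1806.
Each bolus raises the concentration by D/Vd = 787/210 ≈ 3.748 mg/L.
Cmax,ss = C₀/(1 − f) ≈ 3.748/0.8470 ≈ 4.425 mg/L.
Peak 4.4 mg/L vs MTC 8 mg/L: below toxic threshold.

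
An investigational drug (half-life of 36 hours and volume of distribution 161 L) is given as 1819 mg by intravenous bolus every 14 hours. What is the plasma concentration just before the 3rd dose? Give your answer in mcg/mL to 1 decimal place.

f = (1/2)^(τ/t½) = (1/2)^(14/36) ≈ 0.7637.
C₀ = D/Vd = 1819/161 ≈ 11.298 mcg/mL.
Before the 3rd dose, 2 doses have been given. Superposition: Cmin = C₀·(f + f²).
≈ 11.298 × (0.7637 + 0.5832) ≈ 11.298 × 1.3469 ≈ 15.217 mcg/mL.

15.2 mcg/mL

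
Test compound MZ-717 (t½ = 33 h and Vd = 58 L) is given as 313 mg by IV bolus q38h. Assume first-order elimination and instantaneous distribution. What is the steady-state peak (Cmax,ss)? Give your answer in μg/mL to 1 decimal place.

9.8 μg/mL

k = ln2/t½ = ln2/33 ≈ 0.021004 h⁻¹; fraction remaining f = e^(−kτ) = e^(−0.021004×38) ≈ 0.4502.
Accumulation ratio R = 1/(1 − f) ≈ 1/0.5498 ≈ 1.8188.
Each bolus raises the concentration by D/Vd = 313/58 ≈ 5.397 μg/mL.
Steady-state peak Cmax,ss = C₀·R ≈ 5.397 × 1.8188 ≈ 9.816 μg/mL.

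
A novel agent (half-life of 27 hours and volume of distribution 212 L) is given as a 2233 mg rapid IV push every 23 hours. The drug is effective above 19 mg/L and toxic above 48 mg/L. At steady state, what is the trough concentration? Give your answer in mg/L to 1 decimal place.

τ/t½ = 23/27 ≈ 0.85185, so fraction remaining f = (1/2)^(23/27) ≈ 0.5541.
Accumulation ratio R = 1/(1 − f) ≈ 1/0.4459 ≈ 2.2427.
Single-dose peak C₀ = D/Vd = 2233/212 ≈ 10.533 mg/L.
Cmax,ss = C₀/(1 − f) ≈ 10.533/0.4459 ≈ 23.622 mg/L.
Steady-state trough Cmin,ss = Cmax,ss·f ≈ 23.622 × 0.5541 ≈ 13.089 mg/L.
Trough 13.1 mg/L vs MEC 19 mg/L: subtherapeutic.

13.1 mg/L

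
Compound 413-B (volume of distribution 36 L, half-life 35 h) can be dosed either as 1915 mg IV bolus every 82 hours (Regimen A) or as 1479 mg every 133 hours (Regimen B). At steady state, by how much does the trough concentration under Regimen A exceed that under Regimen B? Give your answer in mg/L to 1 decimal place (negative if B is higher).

9.9 mg/L

Regimen A: f = (1/2)^(82/35) ≈ 0.1971; Cmin,ss = (1915/36)·f/(1−f) ≈ 13.058 mg/L.
Regimen B: f = (1/2)^(133/35) ≈ 0.0718; Cmin,ss = (1479/36)·f/(1−f) ≈ 3.178 mg/L.
Difference ≈ 13.058 − 3.178 ≈ 9.880 mg/L.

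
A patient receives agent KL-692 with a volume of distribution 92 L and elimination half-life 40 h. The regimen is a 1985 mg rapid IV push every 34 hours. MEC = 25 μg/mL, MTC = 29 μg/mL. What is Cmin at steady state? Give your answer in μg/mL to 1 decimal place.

26.9 μg/mL

Over one 34-h interval, 34/40 ≈ 0.85 half-lives elapse, leaving f ≈ 0.5548 of each dose.
At steady state, accumulation factor R = 1/(1 − e^(−kτ)) ≈ 2.2462.
Single-dose peak C₀ = D/Vd = 1985/92 ≈ 21.576 μg/mL.
Cmax,ss = C₀/(1 − f) ≈ 21.576/0.4452 ≈ 48.464 μg/mL.
Steady-state trough Cmin,ss = Cmax,ss·f ≈ 48.464 × 0.5548 ≈ 26.888 μg/mL.
Trough 26.9 μg/mL vs MEC 25 μg/mL: adequate.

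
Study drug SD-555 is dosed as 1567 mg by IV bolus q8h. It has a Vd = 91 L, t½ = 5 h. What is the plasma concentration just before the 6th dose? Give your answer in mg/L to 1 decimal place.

f = (1/2)^(τ/t½) = (1/2)^(8/5) ≈ 0.3299.
C₀ = D/Vd = 1567/91 ≈ 17.220 mg/L.
Before the 6th dose, 5 doses have been given. Superposition: Cmin = C₀·(f + f² + … + f^5).
≈ 17.220 × (0.3299 + 0.1088 + 0.0359 + 0.0118 + 0.0039) ≈ 17.220 × 0.4903 ≈ 8.443 mg/L.

8.4 mg/L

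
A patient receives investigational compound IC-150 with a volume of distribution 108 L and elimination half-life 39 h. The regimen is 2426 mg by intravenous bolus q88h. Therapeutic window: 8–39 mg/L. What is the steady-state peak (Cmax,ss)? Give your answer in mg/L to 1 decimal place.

28.4 mg/L

Over one 88-h interval, 88/39 ≈ 2.2564 half-lives elapse, leaving f ≈ 0.2093 of each dose.
At steady state, accumulation factor R = 1/(1 − e^(−kτ)) ≈ 1.2647.
Single-dose peak C₀ = D/Vd = 2426/108 ≈ 22.463 mg/L.
Cmax,ss = C₀/(1 − f) ≈ 22.463/0.7907 ≈ 28.409 mg/L.
Peak 28.4 mg/L vs MTC 39 mg/L: below toxic threshold.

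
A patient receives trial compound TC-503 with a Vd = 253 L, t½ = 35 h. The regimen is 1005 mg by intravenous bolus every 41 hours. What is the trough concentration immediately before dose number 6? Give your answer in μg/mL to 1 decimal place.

f = (1/2)^(τ/t½) = (1/2)^(41/35) ≈ 0.4440.
C₀ = D/Vd = 1005/253 ≈ 3.972 μg/mL.
Before the 6th dose, 5 doses have been given. Superposition: Cmin = C₀·(f + f² + … + f^5).
≈ 3.972 × (0.4440 + 0.1971 + 0.0875 + 0.0389 + 0.0173) ≈ 3.972 × 0.7848 ≈ 3.117 μg/mL.

3.1 μg/mL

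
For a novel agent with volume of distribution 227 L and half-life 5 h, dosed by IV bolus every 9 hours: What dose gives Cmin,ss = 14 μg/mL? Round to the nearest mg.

7888 mg

τ/t½ = 9/5 ≈ 1.8, so f = (1/2)^(9/5) ≈ 0.287175.
Cmin,ss = (D/Vd)·f/(1−f), so D = Cmin,ss·Vd·(1−f)/f.
D = 14 × 227 × (1−f)/f ≈ 14 × 227 × 2.48220 ≈ 7888.43 mg.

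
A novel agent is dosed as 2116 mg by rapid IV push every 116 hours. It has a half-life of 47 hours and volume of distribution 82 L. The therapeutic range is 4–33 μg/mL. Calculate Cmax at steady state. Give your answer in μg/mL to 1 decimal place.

Over one 116-h interval, 116/47 ≈ 2.4681 half-lives elapse, leaving f ≈ 0.1807 of each dose.
At steady state, accumulation factor R = 1/(1 − e^(−kτ)) ≈ 1.2206.
Each bolus raises the concentration by D/Vd = 2116/82 ≈ 25.805 μg/mL.
Steady-state peak Cmax,ss = C₀·R ≈ 25.805 × 1.2206 ≈ 31.498 μg/mL.
Peak 31.5 μg/mL vs MTC 33 μg/mL: below toxic threshold.

31.5 μg/mL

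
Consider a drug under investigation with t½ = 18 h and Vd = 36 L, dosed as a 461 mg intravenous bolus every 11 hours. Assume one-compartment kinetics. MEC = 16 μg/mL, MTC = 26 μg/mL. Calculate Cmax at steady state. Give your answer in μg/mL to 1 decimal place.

τ/t½ = 11/18 ≈ 0.61111, so fraction remaining f = (1/2)^(11/18) ≈ 0.6547.
Accumulation ratio R = 1/(1 − f) ≈ 1/0.3453 ≈ 2.8960.
Single-dose peak C₀ = D/Vd = 461/36 ≈ 12.806 μg/mL.
Steady-state peak Cmax,ss = C₀·R ≈ 12.806 × 2.8960 ≈ 37.086 μg/mL.
Peak 37.1 μg/mL vs MTC 26 μg/mL: exceeds toxic threshold.

37.1 μg/mL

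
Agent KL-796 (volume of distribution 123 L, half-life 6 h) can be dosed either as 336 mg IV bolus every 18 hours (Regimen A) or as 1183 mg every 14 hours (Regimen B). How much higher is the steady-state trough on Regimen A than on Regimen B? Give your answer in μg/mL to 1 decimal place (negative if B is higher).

Regimen A: f = (1/2)^(18/6) ≈ 0.1250; Cmin,ss = (336/123)·f/(1−f) ≈ 0.390 μg/mL.
Regimen B: f = (1/2)^(14/6) ≈ 0.1984; Cmin,ss = (1183/123)·f/(1−f) ≈ 2.380 μg/mL.
Difference ≈ 0.390 − 2.380 ≈ -1.990 μg/mL.

-2.0 μg/mL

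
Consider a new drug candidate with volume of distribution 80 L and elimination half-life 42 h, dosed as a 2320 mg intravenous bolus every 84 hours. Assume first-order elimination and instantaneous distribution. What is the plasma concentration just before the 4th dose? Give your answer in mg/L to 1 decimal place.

9.5 mg/L

f = (1/2)^(τ/t½) = (1/2)^(84/42) ≈ 0.2500.
C₀ = D/Vd = 2320/80 ≈ 29.000 mg/L.
Before the 4th dose, 3 doses have been given. Superposition: Cmin = C₀·(f + f² + … + f^3).
≈ 29.000 × (0.2500 + 0.0625 + 0.0156) ≈ 29.000 × 0.3281 ≈ 9.515 mg/L.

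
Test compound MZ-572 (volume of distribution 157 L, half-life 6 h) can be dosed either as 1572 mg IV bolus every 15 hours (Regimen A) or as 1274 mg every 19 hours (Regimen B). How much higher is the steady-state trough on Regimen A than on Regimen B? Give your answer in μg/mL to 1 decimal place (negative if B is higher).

Regimen A: f = (1/2)^(15/6) ≈ 0.1768; Cmin,ss = (1572/157)·f/(1−f) ≈ 2.150 μg/mL.
Regimen B: f = (1/2)^(19/6) ≈ 0.1114; Cmin,ss = (1274/157)·f/(1−f) ≈ 1.017 μg/mL.
Difference ≈ 2.150 − 1.017 ≈ 1.133 μg/mL.

1.1 μg/mL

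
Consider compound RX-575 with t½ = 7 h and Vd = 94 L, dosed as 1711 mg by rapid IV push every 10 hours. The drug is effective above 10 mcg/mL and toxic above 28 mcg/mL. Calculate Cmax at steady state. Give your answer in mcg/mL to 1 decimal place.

Over one 10-h interval, 10/7 ≈ 1.4286 half-lives elapse, leaving f ≈ 0.3715 of each dose.
Accumulation ratio R = 1/(1 − f) ≈ 1/0.6285 ≈ 1.5911.
Single-dose peak C₀ = D/Vd = 1711/94 ≈ 18.202 mcg/mL.
Steady-state peak Cmax,ss = C₀·R ≈ 18.202 × 1.5911 ≈ 28.961 mcg/mL.
Peak 29.0 mcg/mL vs MTC 28 mcg/mL: exceeds toxic threshold.

29.0 mcg/mL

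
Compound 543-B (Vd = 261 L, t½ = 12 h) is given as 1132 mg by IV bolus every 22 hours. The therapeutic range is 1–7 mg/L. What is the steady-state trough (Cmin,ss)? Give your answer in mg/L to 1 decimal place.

1.7 mg/L

τ/t½ = 22/12 ≈ 1.8333, so fraction remaining f = (1/2)^(22/12) ≈ 0.2806.
Accumulation ratio R = 1/(1 − f) ≈ 1/0.7194 ≈ 1.3900.
Single-dose peak C₀ = D/Vd = 1132/261 ≈ 4.337 mg/L.
Steady-state peak Cmax,ss = C₀·R ≈ 4.337 × 1.3900 ≈ 6.028 mg/L.
One interval later, Cmin,ss = Cmax,ss·e^(−kτ) ≈ 6.028 × 0.2806 ≈ 1.691 mg/L.
Trough 1.7 mg/L vs MEC 1 mg/L: adequate.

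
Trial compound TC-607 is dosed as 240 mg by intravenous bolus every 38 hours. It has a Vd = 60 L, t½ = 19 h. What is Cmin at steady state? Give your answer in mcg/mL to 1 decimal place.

1.3 mcg/mL

τ = 38 h = 2 half-lives, so f = (1/2)^2 = 0.25.
Accumulation ratio R = 1/(1 − f) = 1/0.75 = 4/3.
Single-dose peak C₀ = D/Vd = 240/60 = 4 mcg/mL.
Steady-state peak Cmax,ss = C₀·R = 4 × 4/3 ≈ 5.333 mcg/mL.
Steady-state trough Cmin,ss = Cmax,ss·f ≈ 5.333 × 0.25 ≈ 1.333 mcg/mL.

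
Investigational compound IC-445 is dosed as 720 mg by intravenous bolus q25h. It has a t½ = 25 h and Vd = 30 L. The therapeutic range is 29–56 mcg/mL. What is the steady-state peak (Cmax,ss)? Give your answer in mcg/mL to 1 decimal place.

τ = 25 h = 1 half-life, so f = (1/2)^1 = 0.5.
At steady state, R = 1/(1 − 0.5) = 2/1.
Single-dose peak C₀ = D/Vd = 720/30 = 24 mcg/mL.
Steady-state peak Cmax,ss = C₀·R = 24 × 2/1 ≈ 48.000 mcg/mL.
Peak 48.0 mcg/mL vs MTC 56 mcg/mL: below toxic threshold.

48.0 mcg/mL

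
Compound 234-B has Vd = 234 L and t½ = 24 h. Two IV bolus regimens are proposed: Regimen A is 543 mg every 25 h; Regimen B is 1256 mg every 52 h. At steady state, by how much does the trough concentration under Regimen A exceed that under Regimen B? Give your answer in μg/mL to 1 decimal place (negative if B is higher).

Regimen A: f = (1/2)^(25/24) ≈ 0.4858; Cmin,ss = (543/234)·f/(1−f) ≈ 2.192 μg/mL.
Regimen B: f = (1/2)^(52/24) ≈ 0.2227; Cmin,ss = (1256/234)·f/(1−f) ≈ 1.538 μg/mL.
Difference ≈ 2.192 − 1.538 ≈ 0.654 μg/mL.

0.7 μg/mL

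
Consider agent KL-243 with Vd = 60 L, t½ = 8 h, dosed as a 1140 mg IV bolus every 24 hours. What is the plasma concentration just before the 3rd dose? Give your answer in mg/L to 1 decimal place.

f = (1/2)^(τ/t½) = (1/2)^(24/8) ≈ 0.1250.
C₀ = D/Vd = 1140/60 ≈ 19.000 mg/L.
Before the 3rd dose, 2 doses have been given. Superposition: Cmin = C₀·(f + f²).
≈ 19.000 × (0.1250 + 0.0156) ≈ 19.000 × 0.1406 ≈ 2.671 mg/L.

2.7 mg/L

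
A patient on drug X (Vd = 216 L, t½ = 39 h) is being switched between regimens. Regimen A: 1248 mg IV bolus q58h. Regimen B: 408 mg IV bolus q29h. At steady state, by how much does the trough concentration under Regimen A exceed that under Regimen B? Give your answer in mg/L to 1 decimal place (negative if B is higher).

Regimen A: f = (1/2)^(58/39) ≈ 0.3567; Cmin,ss = (1248/216)·f/(1−f) ≈ 3.204 mg/L.
Regimen B: f = (1/2)^(29/39) ≈ 0.5973; Cmin,ss = (408/216)·f/(1−f) ≈ 2.802 mg/L.
Difference ≈ 3.204 − 2.802 ≈ 0.402 mg/L.

0.4 mg/L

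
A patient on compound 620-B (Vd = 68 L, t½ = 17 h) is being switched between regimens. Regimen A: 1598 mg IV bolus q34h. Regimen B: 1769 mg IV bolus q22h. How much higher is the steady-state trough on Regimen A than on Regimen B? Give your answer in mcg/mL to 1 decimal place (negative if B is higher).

-10.1 mcg/mL

Regimen A: f = (1/2)^(34/17) ≈ 0.2500; Cmin,ss = (1598/68)·f/(1−f) ≈ 7.833 mcg/mL.
Regimen B: f = (1/2)^(22/17) ≈ 0.4078; Cmin,ss = (1769/68)·f/(1−f) ≈ 17.914 mcg/mL.
Difference ≈ 7.833 − 17.914 ≈ -10.081 mcg/mL.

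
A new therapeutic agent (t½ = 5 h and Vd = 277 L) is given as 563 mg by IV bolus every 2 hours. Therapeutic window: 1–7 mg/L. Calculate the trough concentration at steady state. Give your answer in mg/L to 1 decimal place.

k = ln2/t½ = ln2/5 ≈ 0.138629 h⁻¹; fraction remaining f = e^(−kτ) = e^(−0.138629×2) ≈ 0.7579.
At steady state, accumulation factor R = 1/(1 − e^(−kτ)) ≈ 4.1305.
Each bolus raises the concentration by D/Vd = 563/277 ≈ 2.032 mg/L.
Steady-state peak Cmax,ss = C₀·R ≈ 2.032 × 4.1305 ≈ 8.393 mg/L.
Steady-state trough Cmin,ss = Cmax,ss·f ≈ 8.393 × 0.7579 ≈ 6.361 mg/L.
Trough 6.4 mg/L vs MEC 1 mg/L: adequate.

6.4 mg/L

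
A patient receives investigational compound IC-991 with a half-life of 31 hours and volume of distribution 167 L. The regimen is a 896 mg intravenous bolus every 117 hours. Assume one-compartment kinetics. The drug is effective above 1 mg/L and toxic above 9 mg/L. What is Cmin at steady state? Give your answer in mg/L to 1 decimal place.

0.4 mg/L

Over one 117-h interval, 117/31 ≈ 3.7742 half-lives elapse, leaving f ≈ 0.0731 of each dose.
At steady state, accumulation factor R = 1/(1 − e^(−kτ)) ≈ 1.0789.
Single-dose peak C₀ = D/Vd = 896/167 ≈ 5.365 mg/L.
Cmax,ss = C₀/(1 − f) ≈ 5.365/0.9269 ≈ 5.788 mg/L.
One interval later, Cmin,ss = Cmax,ss·e^(−kτ) ≈ 5.788 × 0.0731 ≈ 0.423 mg/L.
Trough 0.4 mg/L vs MEC 1 mg/L: subtherapeutic.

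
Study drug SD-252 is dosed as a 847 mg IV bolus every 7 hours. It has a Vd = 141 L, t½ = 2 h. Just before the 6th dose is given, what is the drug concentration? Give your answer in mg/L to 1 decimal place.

f = (1/2)^(τ/t½) = (1/2)^(7/2) ≈ 0.0884.
C₀ = D/Vd = 847/141 ≈ 6.007 mg/L.
Before the 6th dose, 5 doses have been given. Superposition: Cmin = C₀·(f + f² + … + f^5).
≈ 6.007 × (0.0884 + 0.0078 + 0.0007 + 0.0001 + 0.0000) ≈ 6.007 × 0.0970 ≈ 0.583 mg/L.

0.6 mg/L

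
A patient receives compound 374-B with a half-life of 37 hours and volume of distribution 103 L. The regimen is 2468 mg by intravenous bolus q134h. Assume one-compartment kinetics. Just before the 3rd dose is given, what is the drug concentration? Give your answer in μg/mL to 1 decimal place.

f = (1/2)^(τ/t½) = (1/2)^(134/37) ≈ 0.0812.
C₀ = D/Vd = 2468/103 ≈ 23.961 μg/mL.
Before the 3rd dose, 2 doses have been given. Superposition: Cmin = C₀·(f + f²).
≈ 23.961 × (0.0812 + 0.0066) ≈ 23.961 × 0.0878 ≈ 2.104 μg/mL.

2.1 μg/mL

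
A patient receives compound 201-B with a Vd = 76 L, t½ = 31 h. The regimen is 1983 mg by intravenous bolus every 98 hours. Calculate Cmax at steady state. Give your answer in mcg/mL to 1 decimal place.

k = ln2/t½ = ln2/31 ≈ 0.022360 h⁻¹; fraction remaining f = e^(−kτ) = e^(−0.022360×98) ≈ 0.1118.
Accumulation ratio R = 1/(1 − f) ≈ 1/0.8882 ≈ 1.1259.
Each bolus raises the concentration by D/Vd = 1983/76 ≈ 26.092 mcg/mL.
Cmax,ss = C₀/(1 − f) ≈ 26.092/0.8882 ≈ 29.376 mcg/mL.

29.4 mcg/mL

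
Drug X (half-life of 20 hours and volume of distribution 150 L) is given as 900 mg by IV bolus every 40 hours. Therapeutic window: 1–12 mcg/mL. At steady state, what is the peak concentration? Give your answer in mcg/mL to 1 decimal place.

τ = 40 h = 2 half-lives, so f = (1/2)^2 = 0.25.
Accumulation ratio R = 1/(1 − f) = 1/0.75 = 4/3.
Single-dose peak C₀ = D/Vd = 900/150 = 6 mcg/mL.
Steady-state peak Cmax,ss = C₀·R = 6 × 4/3 ≈ 8.000 mcg/mL.
Peak 8.0 mcg/mL vs MTC 12 mcg/mL: below toxic threshold.

8.0 mcg/mL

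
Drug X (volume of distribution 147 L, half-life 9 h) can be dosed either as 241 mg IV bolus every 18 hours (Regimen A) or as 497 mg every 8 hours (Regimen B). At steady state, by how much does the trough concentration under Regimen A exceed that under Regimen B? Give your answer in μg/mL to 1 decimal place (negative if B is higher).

-3.4 μg/mL

Regimen A: f = (1/2)^(18/9) ≈ 0.2500; Cmin,ss = (241/147)·f/(1−f) ≈ 0.546 μg/mL.
Regimen B: f = (1/2)^(8/9) ≈ 0.5400; Cmin,ss = (497/147)·f/(1−f) ≈ 3.969 μg/mL.
Difference ≈ 0.546 − 3.969 ≈ -3.423 μg/mL.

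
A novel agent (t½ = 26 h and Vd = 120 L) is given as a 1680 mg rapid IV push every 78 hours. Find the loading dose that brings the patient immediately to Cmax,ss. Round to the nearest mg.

1920 mg

f = (1/2)^(78/26) ≈ 0.125000; accumulation ratio R = 1/(1−f) ≈ 1.14286.
Loading dose to hit Cmax,ss on first dose: D_load = D_maint·R ≈ 1680 × 1.14286 ≈ 1920.00 mg.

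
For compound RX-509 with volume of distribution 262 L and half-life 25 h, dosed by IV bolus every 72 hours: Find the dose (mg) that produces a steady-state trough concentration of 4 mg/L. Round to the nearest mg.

τ/t½ = 72/25 ≈ 2.88, so f = (1/2)^(72/25) ≈ 0.135842.
Cmin,ss = (D/Vd)·f/(1−f), so D = Cmin,ss·Vd·(1−f)/f.
D = 4 × 262 × (1−f)/f ≈ 4 × 262 × 6.36149 ≈ 6666.84 mg.

6667 mg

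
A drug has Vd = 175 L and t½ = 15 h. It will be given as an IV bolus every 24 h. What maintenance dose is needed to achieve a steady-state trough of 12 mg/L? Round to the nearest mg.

4266 mg

τ/t½ = 24/15 ≈ 1.6, so f = (1/2)^(24/15) ≈ 0.329877.
Cmin,ss = (D/Vd)·f/(1−f), so D = Cmin,ss·Vd·(1−f)/f.
D = 12 × 175 × (1−f)/f ≈ 12 × 175 × 2.03143 ≈ 4266.00 mg.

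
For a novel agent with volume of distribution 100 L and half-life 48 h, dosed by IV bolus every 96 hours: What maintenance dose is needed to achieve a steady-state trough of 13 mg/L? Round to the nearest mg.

τ/t½ = 96/48 ≈ 2, so f = (1/2)^(96/48) ≈ 0.250000.
Cmin,ss = (D/Vd)·f/(1−f), so D = Cmin,ss·Vd·(1−f)/f.
D = 13 × 100 × (1−f)/f ≈ 13 × 100 × 3.00000 ≈ 3900.00 mg.

3900 mg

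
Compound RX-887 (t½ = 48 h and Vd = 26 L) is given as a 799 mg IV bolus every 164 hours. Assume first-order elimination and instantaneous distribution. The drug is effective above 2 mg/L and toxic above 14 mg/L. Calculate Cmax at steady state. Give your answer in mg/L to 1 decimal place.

33.9 mg/L

τ/t½ = 164/48 ≈ 3.4167, so fraction remaining f = (1/2)^(164/48) ≈ 0.0936.
Accumulation ratio R = 1/(1 − f) ≈ 1/0.9064 ≈ 1.1033.
Each bolus raises the concentration by D/Vd = 799/26 ≈ 30.731 mg/L.
Cmax,ss = C₀/(1 − f) ≈ 30.731/0.9064 ≈ 33.904 mg/L.
Peak 33.9 mg/L vs MTC 14 mg/L: exceeds toxic threshold.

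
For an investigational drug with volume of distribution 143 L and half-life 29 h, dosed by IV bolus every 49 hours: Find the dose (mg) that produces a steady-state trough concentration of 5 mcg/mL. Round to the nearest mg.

τ/t½ = 49/29 ≈ 1.6897, so f = (1/2)^(49/29) ≈ 0.310001.
Cmin,ss = (D/Vd)·f/(1−f), so D = Cmin,ss·Vd·(1−f)/f.
D = 5 × 143 × (1−f)/f ≈ 5 × 143 × 2.22580 ≈ 1591.45 mg.

1591 mg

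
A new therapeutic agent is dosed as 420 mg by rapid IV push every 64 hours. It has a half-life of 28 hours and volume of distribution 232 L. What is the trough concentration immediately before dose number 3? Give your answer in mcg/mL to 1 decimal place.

f = (1/2)^(τ/t½) = (1/2)^(64/28) ≈ 0.2051.
C₀ = D/Vd = 420/232 ≈ 1.810 mcg/mL.
Before the 3rd dose, 2 doses have been given. Superposition: Cmin = C₀·(f + f²).
≈ 1.810 × (0.2051 + 0.0421) ≈ 1.810 × 0.2472 ≈ 0.447 mcg/mL.

0.4 mcg/mL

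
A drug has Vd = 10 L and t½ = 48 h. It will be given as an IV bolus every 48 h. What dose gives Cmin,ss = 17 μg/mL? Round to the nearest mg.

170 mg

τ/t½ = 48/48 ≈ 1, so f = (1/2)^(48/48) ≈ 0.500000.
Cmin,ss = (D/Vd)·f/(1−f), so D = Cmin,ss·Vd·(1−f)/f.
D = 17 × 10 × (1−f)/f ≈ 17 × 10 × 1.00000 ≈ 170.00 mg.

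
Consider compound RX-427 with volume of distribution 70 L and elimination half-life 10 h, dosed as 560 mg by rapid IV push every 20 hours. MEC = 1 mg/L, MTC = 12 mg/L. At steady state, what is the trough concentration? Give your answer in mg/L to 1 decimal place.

τ = 20 h = 2 half-lives, so f = (1/2)^2 = 0.25.
At steady state, R = 1/(1 − 0.25) = 4/3.
Single-dose peak C₀ = D/Vd = 560/70 = 8 mg/L.
Steady-state peak Cmax,ss = C₀·R = 8 × 4/3 ≈ 10.667 mg/L.
Steady-state trough Cmin,ss = Cmax,ss·f ≈ 10.667 × 0.25 ≈ 2.667 mg/L.
Trough 2.7 mg/L vs MEC 1 mg/L: adequate.

2.7 mg/L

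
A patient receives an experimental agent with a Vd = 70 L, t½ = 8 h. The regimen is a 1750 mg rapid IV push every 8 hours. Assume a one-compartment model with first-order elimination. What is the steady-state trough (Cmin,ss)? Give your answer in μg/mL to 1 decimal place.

25.0 μg/mL

The dosing interval is 1 half-life, so f = 2^(−1) = 0.5.
At steady state, R = 1/(1 − 0.5) = 2/1.
Single-dose peak C₀ = D/Vd = 1750/70 = 25 μg/mL.
Steady-state peak Cmax,ss = C₀·R = 25 × 2/1 ≈ 50.000 μg/mL.
Steady-state trough Cmin,ss = Cmax,ss·f ≈ 50.000 × 0.5 ≈ 25.000 μg/mL.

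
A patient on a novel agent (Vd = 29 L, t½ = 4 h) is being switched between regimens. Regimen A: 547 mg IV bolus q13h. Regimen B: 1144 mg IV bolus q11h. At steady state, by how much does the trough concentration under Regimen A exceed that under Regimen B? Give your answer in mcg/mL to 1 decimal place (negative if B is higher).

-4.7 mcg/mL

Regimen A: f = (1/2)^(13/4) ≈ 0.1051; Cmin,ss = (547/29)·f/(1−f) ≈ 2.215 mcg/mL.
Regimen B: f = (1/2)^(11/4) ≈ 0.1487; Cmin,ss = (1144/29)·f/(1−f) ≈ 6.891 mcg/mL.
Difference ≈ 2.215 − 6.891 ≈ -4.676 mcg/mL.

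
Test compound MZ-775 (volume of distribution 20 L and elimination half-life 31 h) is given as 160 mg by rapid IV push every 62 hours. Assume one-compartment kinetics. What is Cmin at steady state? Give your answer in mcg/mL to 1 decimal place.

τ = 62 h = 2 half-lives, so f = (1/2)^2 = 0.25.
Accumulation ratio R = 1/(1 − f) = 1/0.75 = 4/3.
Single-dose peak C₀ = D/Vd = 160/20 = 8 mcg/mL.
Steady-state peak Cmax,ss = C₀·R = 8 × 4/3 ≈ 10.667 mcg/mL.
Steady-state trough Cmin,ss = Cmax,ss·f ≈ 10.667 × 0.25 ≈ 2.667 mcg/mL.

2.7 mcg/mL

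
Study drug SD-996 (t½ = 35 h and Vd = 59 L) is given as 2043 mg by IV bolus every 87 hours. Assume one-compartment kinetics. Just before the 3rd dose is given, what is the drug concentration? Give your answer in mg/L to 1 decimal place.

7.3 mg/L

f = (1/2)^(τ/t½) = (1/2)^(87/35) ≈ 0.1785.
C₀ = D/Vd = 2043/59 ≈ 34.627 mg/L.
Before the 3rd dose, 2 doses have been given. Superposition: Cmin = C₀·(f + f²).
≈ 34.627 × (0.1785 + 0.0319) ≈ 34.627 × 0.2104 ≈ 7.286 mg/L.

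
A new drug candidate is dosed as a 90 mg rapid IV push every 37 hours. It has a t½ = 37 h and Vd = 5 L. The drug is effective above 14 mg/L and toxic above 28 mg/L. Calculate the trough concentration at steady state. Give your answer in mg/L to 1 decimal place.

The dosing interval is 1 half-life, so f = 2^(−1) = 0.5.
Accumulation ratio R = 1/(1 − f) = 1/0.5 = 2/1.
Single-dose peak C₀ = D/Vd = 90/5 = 18 mg/L.
Steady-state peak Cmax,ss = C₀·R = 18 × 2/1 ≈ 36.000 mg/L.
Steady-state trough Cmin,ss = Cmax,ss·f ≈ 36.000 × 0.5 ≈ 18.000 mg/L.
Trough 18.0 mg/L vs MEC 14 mg/L: adequate.

18.0 mg/L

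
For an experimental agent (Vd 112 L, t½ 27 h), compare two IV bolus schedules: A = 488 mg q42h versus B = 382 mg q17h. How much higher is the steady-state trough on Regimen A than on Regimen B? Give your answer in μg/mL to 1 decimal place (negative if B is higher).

-4.0 μg/mL

Regimen A: f = (1/2)^(42/27) ≈ 0.3402; Cmin,ss = (488/112)·f/(1−f) ≈ 2.247 μg/mL.
Regimen B: f = (1/2)^(17/27) ≈ 0.6463; Cmin,ss = (382/112)·f/(1−f) ≈ 6.232 μg/mL.
Difference ≈ 2.247 − 6.232 ≈ -3.985 μg/mL.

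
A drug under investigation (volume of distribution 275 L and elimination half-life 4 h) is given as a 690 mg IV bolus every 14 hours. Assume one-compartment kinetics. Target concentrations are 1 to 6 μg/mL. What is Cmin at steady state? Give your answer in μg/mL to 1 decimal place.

0.2 μg/mL

k = ln2/t½ = ln2/4 ≈ 0.173287 h⁻¹; fraction remaining f = e^(−kτ) = e^(−0.173287×14) ≈ 0.0884.
Single-dose peak C₀ = D/Vd = 690/275 ≈ 2.509 μg/mL.
Steady-state trough Cmin,ss = C₀·f/(1−f) ≈ 2.509 × 0.0884/0.9116 ≈ 0.243 μg/mL.
Trough 0.2 μg/mL vs MEC 1 μg/mL: subtherapeutic.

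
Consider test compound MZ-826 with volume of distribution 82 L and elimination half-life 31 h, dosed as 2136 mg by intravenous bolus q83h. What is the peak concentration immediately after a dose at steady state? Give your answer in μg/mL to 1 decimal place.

30.9 μg/mL

τ/t½ = 83/31 ≈ 2.6774, so fraction remaining f = (1/2)^(83/31) ≈ 0.1563.
Accumulation ratio R = 1/(1 − f) ≈ 1/0.8437 ≈ 1.1853.
Single-dose peak C₀ = D/Vd = 2136/82 ≈ 26.049 μg/mL.
Steady-state peak Cmax,ss = C₀·R ≈ 26.049 × 1.1853 ≈ 30.876 μg/mL.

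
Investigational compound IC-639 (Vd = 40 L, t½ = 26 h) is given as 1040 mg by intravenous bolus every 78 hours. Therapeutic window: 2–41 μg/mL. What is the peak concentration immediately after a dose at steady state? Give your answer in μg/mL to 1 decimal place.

29.7 μg/mL

τ = 78 h = 3 half-lives, so f = (1/2)^3 = 0.125.
At steady state, R = 1/(1 − 0.125) = 8/7.
Single-dose peak C₀ = D/Vd = 1040/40 = 26 μg/mL.
Steady-state peak Cmax,ss = C₀·R = 26 × 8/7 ≈ 29.714 μg/mL.
Peak 29.7 μg/mL vs MTC 41 μg/mL: below toxic threshold.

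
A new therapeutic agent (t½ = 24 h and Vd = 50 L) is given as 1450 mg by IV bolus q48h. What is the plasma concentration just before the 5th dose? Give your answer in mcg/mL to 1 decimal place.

f = (1/2)^(τ/t½) = (1/2)^(48/24) ≈ 0.2500.
C₀ = D/Vd = 1450/50 ≈ 29.000 mcg/mL.
Before the 5th dose, 4 doses have been given. Superposition: Cmin = C₀·(f + f² + … + f^4).
≈ 29.000 × (0.2500 + 0.0625 + 0.0156 + 0.0039) ≈ 29.000 × 0.3320 ≈ 9.628 mcg/mL.

9.6 mcg/mL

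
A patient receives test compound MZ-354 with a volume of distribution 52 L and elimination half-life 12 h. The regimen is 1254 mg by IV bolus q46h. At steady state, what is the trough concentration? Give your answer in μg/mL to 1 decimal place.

1.8 μg/mL

Over one 46-h interval, 46/12 ≈ 3.8333 half-lives elapse, leaving f ≈ 0.0702 of each dose.
At steady state, accumulation factor R = 1/(1 − e^(−kτ)) ≈ 1.0755.
Single-dose peak C₀ = D/Vd = 1254/52 ≈ 24.115 μg/mL.
Steady-state peak Cmax,ss = C₀·R ≈ 24.115 × 1.0755 ≈ 25.936 μg/mL.
Steady-state trough Cmin,ss = Cmax,ss·f ≈ 25.936 × 0.0702 ≈ 1.821 μg/mL.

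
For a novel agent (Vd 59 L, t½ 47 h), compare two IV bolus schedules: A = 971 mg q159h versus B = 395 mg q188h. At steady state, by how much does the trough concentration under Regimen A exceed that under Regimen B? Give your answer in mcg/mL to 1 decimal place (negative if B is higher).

Regimen A: f = (1/2)^(159/47) ≈ 0.0959; Cmin,ss = (971/59)·f/(1−f) ≈ 1.746 mcg/mL.
Regimen B: f = (1/2)^(188/47) ≈ 0.0625; Cmin,ss = (395/59)·f/(1−f) ≈ 0.446 mcg/mL.
Difference ≈ 1.746 − 0.446 ≈ 1.300 mcg/mL.

1.3 mcg/mL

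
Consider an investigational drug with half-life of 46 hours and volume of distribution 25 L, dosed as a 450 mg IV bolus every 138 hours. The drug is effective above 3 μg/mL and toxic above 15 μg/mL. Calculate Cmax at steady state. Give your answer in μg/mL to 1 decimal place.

20.6 μg/mL

τ = 138 h = 3 half-lives, so f = (1/2)^3 = 0.125.
At steady state, R = 1/(1 − 0.125) = 8/7.
Single-dose peak C₀ = D/Vd = 450/25 = 18 μg/mL.
Steady-state peak Cmax,ss = C₀·R = 18 × 8/7 ≈ 20.571 μg/mL.
Peak 20.6 μg/mL vs MTC 15 μg/mL: exceeds toxic threshold.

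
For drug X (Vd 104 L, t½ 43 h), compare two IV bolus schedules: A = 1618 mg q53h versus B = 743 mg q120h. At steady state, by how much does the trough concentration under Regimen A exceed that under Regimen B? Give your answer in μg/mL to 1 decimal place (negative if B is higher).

10.3 μg/mL

Regimen A: f = (1/2)^(53/43) ≈ 0.4256; Cmin,ss = (1618/104)·f/(1−f) ≈ 11.527 μg/mL.
Regimen B: f = (1/2)^(120/43) ≈ 0.1445; Cmin,ss = (743/104)·f/(1−f) ≈ 1.207 μg/mL.
Difference ≈ 11.527 − 1.207 ≈ 10.320 μg/mL.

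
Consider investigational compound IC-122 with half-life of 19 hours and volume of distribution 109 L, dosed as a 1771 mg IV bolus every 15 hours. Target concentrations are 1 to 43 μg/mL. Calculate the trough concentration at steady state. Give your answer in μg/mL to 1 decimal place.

Over one 15-h interval, 15/19 ≈ 0.78947 half-lives elapse, leaving f ≈ 0.5786 of each dose.
At steady state, accumulation factor R = 1/(1 − e^(−kτ)) ≈ 2.3730.
Single-dose peak C₀ = D/Vd = 1771/109 ≈ 16.248 μg/mL.
Cmax,ss = C₀/(1 − f) ≈ 16.248/0.4214 ≈ 38.557 μg/mL.
Steady-state trough Cmin,ss = Cmax,ss·f ≈ 38.557 × 0.5786 ≈ 22.309 μg/mL.
Trough 22.3 μg/mL vs MEC 1 μg/mL: adequate.

22.3 μg/mL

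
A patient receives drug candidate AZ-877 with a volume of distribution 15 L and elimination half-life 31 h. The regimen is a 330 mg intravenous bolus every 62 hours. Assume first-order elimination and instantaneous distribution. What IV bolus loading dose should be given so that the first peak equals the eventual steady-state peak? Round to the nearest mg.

f = (1/2)^(62/31) ≈ 0.250000; accumulation ratio R = 1/(1−f) ≈ 1.33333.
Loading dose to hit Cmax,ss on first dose: D_load = D_maint·R ≈ 330 × 1.33333 ≈ 440.00 mg.

440 mg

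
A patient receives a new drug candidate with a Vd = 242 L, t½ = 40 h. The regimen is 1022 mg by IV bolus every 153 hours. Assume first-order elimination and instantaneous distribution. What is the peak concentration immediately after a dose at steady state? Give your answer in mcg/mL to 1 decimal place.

Over one 153-h interval, 153/40 ≈ 3.825 half-lives elapse, leaving f ≈ 0.0706 of each dose.
At steady state, accumulation factor R = 1/(1 − e^(−kτ)) ≈ 1.0760.
Each bolus raises the concentration by D/Vd = 1022/242 ≈ 4.223 mcg/mL.
Steady-state peak Cmax,ss = C₀·R ≈ 4.223 × 1.0760 ≈ 4.544 mcg/mL.

4.5 mcg/mL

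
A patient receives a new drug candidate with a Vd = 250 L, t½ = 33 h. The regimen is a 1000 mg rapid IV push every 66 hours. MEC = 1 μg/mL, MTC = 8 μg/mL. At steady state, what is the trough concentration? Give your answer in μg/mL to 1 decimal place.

τ = 66 h = 2 half-lives, so f = (1/2)^2 = 0.25.
Accumulation ratio R = 1/(1 − f) = 1/0.75 = 4/3.
Single-dose peak C₀ = D/Vd = 1000/250 = 4 μg/mL.
Steady-state peak Cmax,ss = C₀·R = 4 × 4/3 ≈ 5.333 μg/mL.
Steady-state trough Cmin,ss = Cmax,ss·f ≈ 5.333 × 0.25 ≈ 1.333 μg/mL.
Trough 1.3 μg/mL vs MEC 1 μg/mL: adequate.

1.3 μg/mL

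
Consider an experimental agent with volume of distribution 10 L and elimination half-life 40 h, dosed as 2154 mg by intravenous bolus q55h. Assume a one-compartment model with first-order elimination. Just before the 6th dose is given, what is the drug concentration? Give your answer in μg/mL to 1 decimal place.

134.0 μg/mL

f = (1/2)^(τ/t½) = (1/2)^(55/40) ≈ 0.3856.
C₀ = D/Vd = 2154/10 ≈ 215.400 μg/mL.
Before the 6th dose, 5 doses have been given. Superposition: Cmin = C₀·(f + f² + … + f^5).
≈ 215.400 × (0.3856 + 0.1487 + 0.0573 + 0.0221 + 0.0085) ≈ 215.400 × 0.6222 ≈ 134.022 μg/mL.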